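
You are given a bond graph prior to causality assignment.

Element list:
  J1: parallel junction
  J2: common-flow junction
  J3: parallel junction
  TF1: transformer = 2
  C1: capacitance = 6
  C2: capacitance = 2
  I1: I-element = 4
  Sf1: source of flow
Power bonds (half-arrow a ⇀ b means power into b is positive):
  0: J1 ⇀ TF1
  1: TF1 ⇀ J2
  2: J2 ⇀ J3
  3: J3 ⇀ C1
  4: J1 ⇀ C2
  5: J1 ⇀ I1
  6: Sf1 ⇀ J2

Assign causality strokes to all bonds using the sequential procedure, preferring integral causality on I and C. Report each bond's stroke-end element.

β0 |TF1
β1 |J2
β2 |J2
β3 |J3
β4 |J1
β5 |I1
β6 |Sf1

b6 stroke→Sf1  (source Sf1 imposes f)
b1 stroke→J2  (common-f at J2 fixed by 6)
b2 stroke→J2  (J2 flow already set via bond 6)
b3 stroke→J3  (only one effort-in slot at J3)
b0 stroke→TF1  (through TF1, causality passes straight; one stroke at TF1)
b4 stroke→J1  (C2: C, integral causality)
b5 stroke→I1  (J1: bond 4 brought effort, rest push out)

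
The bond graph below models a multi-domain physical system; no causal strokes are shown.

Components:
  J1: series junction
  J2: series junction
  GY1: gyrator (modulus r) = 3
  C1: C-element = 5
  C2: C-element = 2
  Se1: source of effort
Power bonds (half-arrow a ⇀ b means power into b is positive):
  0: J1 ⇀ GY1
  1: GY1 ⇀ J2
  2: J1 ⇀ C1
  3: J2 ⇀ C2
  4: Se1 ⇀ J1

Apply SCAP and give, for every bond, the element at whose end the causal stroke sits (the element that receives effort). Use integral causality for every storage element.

bond 0 stroke→GY1
bond 1 stroke→GY1
bond 2 stroke→J1
bond 3 stroke→J2
bond 4 stroke→J1

bond 4 |J1  (Se1: effort source, stroke at far end)
bond 2 |J1  (prefer integral on C1)
bond 0 |GY1  (closing 1-jn rule on J1)
bond 1 |GY1  (GY1 both-in/both-out from 0)
bond 3 |J2  (common-f at J2 fixed by 1)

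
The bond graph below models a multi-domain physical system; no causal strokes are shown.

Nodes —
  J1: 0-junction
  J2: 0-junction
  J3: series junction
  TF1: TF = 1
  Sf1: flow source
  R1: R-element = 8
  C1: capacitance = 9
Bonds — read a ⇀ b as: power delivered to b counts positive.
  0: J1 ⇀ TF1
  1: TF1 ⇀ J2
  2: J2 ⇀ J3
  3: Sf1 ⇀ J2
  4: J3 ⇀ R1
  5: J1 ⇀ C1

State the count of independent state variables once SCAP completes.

bond 3 stroke at Sf1  (Sf1: flow source, stroke at near end)
bond 5 stroke at J1  (C1 integral (e out))
bond 0 stroke at TF1  (0-jn J1 has e-setter on 5)
bond 1 stroke at J2  (TF1 one-in-one-out from 0)
bond 2 stroke at J3  (common-e at J2 fixed by 1)
bond 4 stroke at R1  (closing 1-jn rule on J3)

1  (C1 all integral)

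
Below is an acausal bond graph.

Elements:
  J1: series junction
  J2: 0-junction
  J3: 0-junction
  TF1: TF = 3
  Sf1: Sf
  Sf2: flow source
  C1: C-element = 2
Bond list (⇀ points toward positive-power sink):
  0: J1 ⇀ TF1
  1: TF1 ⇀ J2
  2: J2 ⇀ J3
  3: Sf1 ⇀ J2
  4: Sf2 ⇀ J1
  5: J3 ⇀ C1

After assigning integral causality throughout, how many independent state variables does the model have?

bond 3 →Sf1  (Sf1 (Sf) sets flow on bond)
bond 4 →Sf2  (Sf2 fixes flow; stroke at Sf2)
bond 0 →J1  (J1: bond 4 brought flow, rest push out)
bond 1 →TF1  (through TF1, causality passes straight; one stroke at TF1)
bond 2 →J2  (J2: last free bond brings effort in)
bond 5 →J3  (closing 0-jn rule on J3)

1  (C1 all integral)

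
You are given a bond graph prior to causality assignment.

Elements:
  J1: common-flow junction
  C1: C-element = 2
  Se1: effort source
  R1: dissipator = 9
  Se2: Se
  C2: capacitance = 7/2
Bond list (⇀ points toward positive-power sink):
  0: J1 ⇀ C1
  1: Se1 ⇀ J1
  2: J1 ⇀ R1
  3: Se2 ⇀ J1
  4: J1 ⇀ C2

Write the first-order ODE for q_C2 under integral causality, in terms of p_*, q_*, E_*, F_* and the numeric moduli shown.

dq_C2/dt = E_Se1/9 + E_Se2/9 - q_C1/18 - 2*q_C2/63

#1 |J1  (Se1: effort source, stroke at far end)
#3 |J1  (source Se2 imposes e)
#0 |J1  (prefer integral on C1)
#4 |J1  (prefer integral on C2)
#2 |R1  (closing 1-jn rule on J1)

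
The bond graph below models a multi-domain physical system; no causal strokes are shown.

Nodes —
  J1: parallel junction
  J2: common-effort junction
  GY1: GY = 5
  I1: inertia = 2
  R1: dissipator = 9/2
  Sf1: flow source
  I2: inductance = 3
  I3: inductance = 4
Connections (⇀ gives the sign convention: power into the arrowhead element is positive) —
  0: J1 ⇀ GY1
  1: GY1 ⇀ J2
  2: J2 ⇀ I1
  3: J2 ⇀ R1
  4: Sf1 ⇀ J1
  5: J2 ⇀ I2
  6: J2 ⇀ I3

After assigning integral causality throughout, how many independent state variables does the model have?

β4 |Sf1  (source Sf1 imposes f)
β0 |J1  (J1: last free bond brings effort in)
β1 |J2  (GY GY1: same side as bond 0)
β2 |I1  (0-jn J2 has e-setter on 1)
β3 |R1  (J2: bond 1 brought effort, rest push out)
β5 |I2  (common-e at J2 fixed by 1)
β6 |I3  (J2 effort already set via bond 1)

3  (I1, I2, I3 all integral)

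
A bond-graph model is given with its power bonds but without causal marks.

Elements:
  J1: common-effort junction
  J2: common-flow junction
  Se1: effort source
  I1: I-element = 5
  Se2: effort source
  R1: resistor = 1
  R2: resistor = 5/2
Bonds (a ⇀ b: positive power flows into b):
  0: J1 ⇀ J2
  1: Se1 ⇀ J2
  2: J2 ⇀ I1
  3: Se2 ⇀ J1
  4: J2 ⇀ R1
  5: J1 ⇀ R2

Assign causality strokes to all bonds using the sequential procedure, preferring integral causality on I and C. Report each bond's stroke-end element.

#1 stroke→J2  (Se1 (Se) sets effort on bond)
#3 stroke→J1  (source Se2 imposes e)
#0 stroke→J2  (0-jn J1 has e-setter on 3)
#5 stroke→R2  (J1 effort already set via bond 3)
#2 stroke→I1  (I1 outputs flow p/I1)
#4 stroke→J2  (J2 flow already set via bond 2)

β0 →J2
β1 →J2
β2 →I1
β3 →J1
β4 →J2
β5 →R2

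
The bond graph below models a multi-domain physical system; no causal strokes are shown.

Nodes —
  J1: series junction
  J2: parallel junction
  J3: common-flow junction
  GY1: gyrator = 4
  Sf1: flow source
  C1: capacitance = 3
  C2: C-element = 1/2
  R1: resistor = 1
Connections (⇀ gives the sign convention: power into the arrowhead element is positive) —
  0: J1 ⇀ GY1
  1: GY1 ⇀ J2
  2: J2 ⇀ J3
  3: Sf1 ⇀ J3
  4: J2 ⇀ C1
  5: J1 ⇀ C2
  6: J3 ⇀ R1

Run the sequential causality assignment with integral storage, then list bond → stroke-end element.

bond 3 stroke at Sf1  (source Sf1 imposes f)
bond 2 stroke at J3  (J3: bond 3 brought flow, rest push out)
bond 6 stroke at J3  (J3: bond 3 brought flow, rest push out)
bond 4 stroke at J2  (C1 outputs effort q/C1)
bond 1 stroke at GY1  (common-e at J2 fixed by 4)
bond 0 stroke at GY1  (GY1: gyrator matches bond 1)
bond 5 stroke at J1  (common-f at J1 fixed by 0)

#0 →GY1
#1 →GY1
#2 →J3
#3 →Sf1
#4 →J2
#5 →J1
#6 →J3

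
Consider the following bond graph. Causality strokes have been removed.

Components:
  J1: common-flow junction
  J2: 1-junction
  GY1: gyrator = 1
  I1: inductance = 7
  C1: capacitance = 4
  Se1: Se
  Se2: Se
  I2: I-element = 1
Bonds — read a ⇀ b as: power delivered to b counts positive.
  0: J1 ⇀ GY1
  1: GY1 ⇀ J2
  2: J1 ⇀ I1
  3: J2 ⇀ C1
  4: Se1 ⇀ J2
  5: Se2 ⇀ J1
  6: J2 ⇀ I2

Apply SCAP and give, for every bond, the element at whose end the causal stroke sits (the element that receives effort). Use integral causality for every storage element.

bond 0 |J1
bond 1 |J2
bond 2 |I1
bond 3 |J2
bond 4 |J2
bond 5 |J1
bond 6 |I2

β4 →J2  (Se1 fixes effort; stroke away)
β5 →J1  (Se2: effort source, stroke at far end)
β2 →I1  (I1: I, integral causality)
β0 →J1  (J1 flow already set via bond 2)
β1 →J2  (GY1 both-in/both-out from 0)
β3 →J2  (prefer integral on C1)
β6 →I2  (J2 needs exactly one f-in)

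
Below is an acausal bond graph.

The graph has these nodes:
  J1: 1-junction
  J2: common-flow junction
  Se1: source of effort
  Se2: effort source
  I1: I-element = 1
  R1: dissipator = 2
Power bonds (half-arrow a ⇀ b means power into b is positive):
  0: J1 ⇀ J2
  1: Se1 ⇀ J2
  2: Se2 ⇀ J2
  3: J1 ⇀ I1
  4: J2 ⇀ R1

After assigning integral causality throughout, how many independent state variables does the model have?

1  (I1 all integral)

bond 1 stroke at J2  (Se1 (Se) sets effort on bond)
bond 2 stroke at J2  (Se2: effort source, stroke at far end)
bond 3 stroke at I1  (prefer integral on I1)
bond 0 stroke at J1  (1-jn J1 has f-setter on 3)
bond 4 stroke at J2  (1-jn J2 has f-setter on 0)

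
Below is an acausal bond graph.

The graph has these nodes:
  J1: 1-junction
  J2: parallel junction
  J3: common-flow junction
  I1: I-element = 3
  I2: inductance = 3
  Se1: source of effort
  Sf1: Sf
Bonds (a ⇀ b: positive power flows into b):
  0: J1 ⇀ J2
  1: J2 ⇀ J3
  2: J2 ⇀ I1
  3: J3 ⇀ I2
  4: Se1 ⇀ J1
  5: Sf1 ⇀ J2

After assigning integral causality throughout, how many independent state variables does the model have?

2  (I1, I2 all integral)

bond 4 |J1  (source Se1 imposes e)
bond 5 |Sf1  (Sf1: flow source, stroke at near end)
bond 0 |J2  (closing 1-jn rule on J1)
bond 1 |J3  (J2: bond 0 brought effort, rest push out)
bond 2 |I1  (J2 effort already set via bond 0)
bond 3 |I2  (J3 needs exactly one f-in)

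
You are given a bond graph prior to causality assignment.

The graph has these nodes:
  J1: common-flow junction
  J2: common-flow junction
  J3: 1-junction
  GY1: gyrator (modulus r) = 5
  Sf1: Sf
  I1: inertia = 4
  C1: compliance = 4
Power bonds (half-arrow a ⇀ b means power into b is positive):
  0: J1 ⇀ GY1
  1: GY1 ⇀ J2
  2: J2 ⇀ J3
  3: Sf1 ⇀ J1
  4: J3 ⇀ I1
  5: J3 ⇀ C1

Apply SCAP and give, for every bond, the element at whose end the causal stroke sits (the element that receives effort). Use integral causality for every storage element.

#0 →J1
#1 →J2
#2 →J3
#3 →Sf1
#4 →I1
#5 →J3

#3 →Sf1  (Sf1 fixes flow; stroke at Sf1)
#0 →J1  (J1: bond 3 brought flow, rest push out)
#1 →J2  (GY GY1: same side as bond 0)
#2 →J3  (only one flow-in slot at J2)
#4 →I1  (I1 integral (f out))
#5 →J3  (J3: bond 4 brought flow, rest push out)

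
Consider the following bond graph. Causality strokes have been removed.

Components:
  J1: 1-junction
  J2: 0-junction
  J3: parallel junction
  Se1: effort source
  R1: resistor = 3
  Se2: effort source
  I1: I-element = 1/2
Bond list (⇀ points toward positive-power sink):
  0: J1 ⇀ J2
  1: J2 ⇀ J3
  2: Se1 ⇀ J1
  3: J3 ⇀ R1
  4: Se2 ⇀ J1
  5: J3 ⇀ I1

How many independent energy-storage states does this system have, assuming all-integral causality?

#2 →J1  (Se1 (Se) sets effort on bond)
#4 →J1  (Se2: effort source, stroke at far end)
#0 →J2  (J1 needs exactly one f-in)
#1 →J3  (J2 effort already set via bond 0)
#3 →R1  (0-jn J3 has e-setter on 1)
#5 →I1  (J3: bond 1 brought effort, rest push out)

1  (I1 all integral)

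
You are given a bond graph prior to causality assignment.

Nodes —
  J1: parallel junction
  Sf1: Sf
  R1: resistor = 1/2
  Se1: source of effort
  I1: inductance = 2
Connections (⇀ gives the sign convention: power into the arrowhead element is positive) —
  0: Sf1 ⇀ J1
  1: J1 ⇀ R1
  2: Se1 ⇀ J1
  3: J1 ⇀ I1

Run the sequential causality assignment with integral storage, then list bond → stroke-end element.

β0 stroke at Sf1  (source Sf1 imposes f)
β2 stroke at J1  (source Se1 imposes e)
β1 stroke at R1  (J1: bond 2 brought effort, rest push out)
β3 stroke at I1  (0-jn J1 has e-setter on 2)

#0 |Sf1
#1 |R1
#2 |J1
#3 |I1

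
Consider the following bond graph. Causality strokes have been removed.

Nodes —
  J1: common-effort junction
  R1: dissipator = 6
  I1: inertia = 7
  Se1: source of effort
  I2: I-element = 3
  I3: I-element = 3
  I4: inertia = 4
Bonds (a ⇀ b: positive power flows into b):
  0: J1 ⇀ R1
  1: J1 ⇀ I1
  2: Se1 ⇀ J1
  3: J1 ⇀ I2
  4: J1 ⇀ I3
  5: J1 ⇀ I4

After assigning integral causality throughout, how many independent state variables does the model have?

4  (I1, I2, I3, I4 all integral)

bond 2 |J1  (Se1: effort source, stroke at far end)
bond 0 |R1  (common-e at J1 fixed by 2)
bond 1 |I1  (J1 effort already set via bond 2)
bond 3 |I2  (common-e at J1 fixed by 2)
bond 4 |I3  (J1 effort already set via bond 2)
bond 5 |I4  (0-jn J1 has e-setter on 2)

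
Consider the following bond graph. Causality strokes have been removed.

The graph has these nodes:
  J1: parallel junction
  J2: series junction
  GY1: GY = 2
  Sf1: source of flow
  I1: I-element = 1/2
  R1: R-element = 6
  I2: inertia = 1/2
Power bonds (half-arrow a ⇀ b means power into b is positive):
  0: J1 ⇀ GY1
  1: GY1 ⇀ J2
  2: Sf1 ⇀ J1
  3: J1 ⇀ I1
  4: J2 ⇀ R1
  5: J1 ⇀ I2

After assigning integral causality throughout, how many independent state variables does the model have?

β2 →Sf1  (source Sf1 imposes f)
β3 →I1  (I1: I, integral causality)
β5 →I2  (I2 outputs flow p/I2)
β0 →J1  (only one effort-in slot at J1)
β1 →J2  (GY1 both-in/both-out from 0)
β4 →R1  (J2: last free bond brings flow in)

2  (I1, I2 all integral)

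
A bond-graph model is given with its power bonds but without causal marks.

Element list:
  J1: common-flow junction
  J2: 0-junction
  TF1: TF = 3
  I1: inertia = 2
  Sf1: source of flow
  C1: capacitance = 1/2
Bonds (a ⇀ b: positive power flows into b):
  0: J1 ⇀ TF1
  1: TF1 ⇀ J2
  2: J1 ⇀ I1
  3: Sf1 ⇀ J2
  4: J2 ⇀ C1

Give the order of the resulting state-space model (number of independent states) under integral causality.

b3 stroke at Sf1  (Sf1 fixes flow; stroke at Sf1)
b2 stroke at I1  (prefer integral on I1)
b0 stroke at J1  (common-f at J1 fixed by 2)
b1 stroke at TF1  (through TF1, causality passes straight; one stroke at TF1)
b4 stroke at J2  (closing 0-jn rule on J2)

2  (C1, I1 all integral)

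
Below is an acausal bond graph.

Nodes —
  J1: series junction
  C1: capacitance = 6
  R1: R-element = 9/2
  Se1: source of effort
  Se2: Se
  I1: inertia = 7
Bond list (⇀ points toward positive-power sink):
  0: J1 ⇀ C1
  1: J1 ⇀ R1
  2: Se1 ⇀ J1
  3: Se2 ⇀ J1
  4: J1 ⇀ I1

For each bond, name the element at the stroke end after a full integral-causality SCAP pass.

#0 stroke at J1
#1 stroke at J1
#2 stroke at J1
#3 stroke at J1
#4 stroke at I1

#2 stroke at J1  (Se1 (Se) sets effort on bond)
#3 stroke at J1  (Se2: effort source, stroke at far end)
#0 stroke at J1  (prefer integral on C1)
#4 stroke at I1  (prefer integral on I1)
#1 stroke at J1  (J1: bond 4 brought flow, rest push out)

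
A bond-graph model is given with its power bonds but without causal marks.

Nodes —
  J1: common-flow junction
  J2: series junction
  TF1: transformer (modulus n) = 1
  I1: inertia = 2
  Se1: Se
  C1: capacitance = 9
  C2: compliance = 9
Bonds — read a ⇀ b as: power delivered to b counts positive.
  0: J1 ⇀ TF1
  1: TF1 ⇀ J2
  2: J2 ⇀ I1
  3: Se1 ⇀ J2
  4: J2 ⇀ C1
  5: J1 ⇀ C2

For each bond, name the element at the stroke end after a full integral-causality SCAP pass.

#3 |J2  (Se1 (Se) sets effort on bond)
#2 |I1  (I1 outputs flow p/I1)
#1 |J2  (J2: bond 2 brought flow, rest push out)
#4 |J2  (J2: bond 2 brought flow, rest push out)
#0 |TF1  (TF1: transformer flips bond 1)
#5 |J1  (1-jn J1 has f-setter on 0)

#0 stroke→TF1
#1 stroke→J2
#2 stroke→I1
#3 stroke→J2
#4 stroke→J2
#5 stroke→J1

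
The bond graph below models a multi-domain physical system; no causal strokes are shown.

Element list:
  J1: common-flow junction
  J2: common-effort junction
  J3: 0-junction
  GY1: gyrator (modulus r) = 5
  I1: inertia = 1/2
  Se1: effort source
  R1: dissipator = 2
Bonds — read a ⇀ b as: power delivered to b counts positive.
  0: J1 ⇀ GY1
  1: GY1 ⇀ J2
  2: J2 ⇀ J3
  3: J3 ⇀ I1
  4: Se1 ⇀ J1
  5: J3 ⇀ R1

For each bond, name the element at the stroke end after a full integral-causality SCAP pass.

b0 stroke at GY1
b1 stroke at GY1
b2 stroke at J2
b3 stroke at I1
b4 stroke at J1
b5 stroke at J3

b4 stroke→J1  (source Se1 imposes e)
b0 stroke→GY1  (J1: last free bond brings flow in)
b1 stroke→GY1  (GY1 both-in/both-out from 0)
b2 stroke→J2  (only one effort-in slot at J2)
b3 stroke→I1  (I1: I, integral causality)
b5 stroke→J3  (J3: last free bond brings effort in)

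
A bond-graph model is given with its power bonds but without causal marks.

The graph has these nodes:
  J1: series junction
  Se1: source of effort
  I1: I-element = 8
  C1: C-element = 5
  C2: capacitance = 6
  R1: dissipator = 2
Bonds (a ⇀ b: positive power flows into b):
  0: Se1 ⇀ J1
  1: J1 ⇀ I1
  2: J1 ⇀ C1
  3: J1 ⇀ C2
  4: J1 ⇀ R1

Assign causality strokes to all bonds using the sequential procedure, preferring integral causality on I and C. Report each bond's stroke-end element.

bond 0 stroke→J1
bond 1 stroke→I1
bond 2 stroke→J1
bond 3 stroke→J1
bond 4 stroke→J1

b0 stroke at J1  (source Se1 imposes e)
b1 stroke at I1  (prefer integral on I1)
b2 stroke at J1  (1-jn J1 has f-setter on 1)
b3 stroke at J1  (common-f at J1 fixed by 1)
b4 stroke at J1  (common-f at J1 fixed by 1)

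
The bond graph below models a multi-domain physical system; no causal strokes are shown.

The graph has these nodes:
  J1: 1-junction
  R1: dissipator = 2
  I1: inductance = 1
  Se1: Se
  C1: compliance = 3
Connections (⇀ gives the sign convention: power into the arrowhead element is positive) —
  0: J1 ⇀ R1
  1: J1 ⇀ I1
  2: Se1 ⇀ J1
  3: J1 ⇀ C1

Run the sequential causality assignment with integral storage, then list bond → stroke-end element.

b0 |J1
b1 |I1
b2 |J1
b3 |J1

β2 stroke→J1  (Se1 fixes effort; stroke away)
β1 stroke→I1  (I1 outputs flow p/I1)
β0 stroke→J1  (common-f at J1 fixed by 1)
β3 stroke→J1  (1-jn J1 has f-setter on 1)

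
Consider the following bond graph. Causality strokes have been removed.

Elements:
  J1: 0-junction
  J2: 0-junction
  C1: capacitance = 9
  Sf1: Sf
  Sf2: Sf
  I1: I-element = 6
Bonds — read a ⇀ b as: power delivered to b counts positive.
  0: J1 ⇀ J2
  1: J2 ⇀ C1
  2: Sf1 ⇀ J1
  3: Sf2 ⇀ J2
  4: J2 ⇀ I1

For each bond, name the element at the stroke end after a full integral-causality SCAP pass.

bond 2 stroke at Sf1  (Sf1 (Sf) sets flow on bond)
bond 3 stroke at Sf2  (Sf2: flow source, stroke at near end)
bond 0 stroke at J1  (J1: last free bond brings effort in)
bond 1 stroke at J2  (prefer integral on C1)
bond 4 stroke at I1  (J2 effort already set via bond 1)

#0 stroke at J1
#1 stroke at J2
#2 stroke at Sf1
#3 stroke at Sf2
#4 stroke at I1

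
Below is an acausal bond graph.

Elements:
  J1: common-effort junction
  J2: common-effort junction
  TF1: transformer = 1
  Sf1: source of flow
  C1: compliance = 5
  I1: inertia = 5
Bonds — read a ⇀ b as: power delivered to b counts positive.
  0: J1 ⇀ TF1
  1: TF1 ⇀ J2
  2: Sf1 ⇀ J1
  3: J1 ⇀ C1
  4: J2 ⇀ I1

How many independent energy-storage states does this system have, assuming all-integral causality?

2  (C1, I1 all integral)

#2 stroke→Sf1  (Sf1 fixes flow; stroke at Sf1)
#3 stroke→J1  (C1 integral (e out))
#0 stroke→TF1  (0-jn J1 has e-setter on 3)
#1 stroke→J2  (TF1: transformer flips bond 0)
#4 stroke→I1  (J2: bond 1 brought effort, rest push out)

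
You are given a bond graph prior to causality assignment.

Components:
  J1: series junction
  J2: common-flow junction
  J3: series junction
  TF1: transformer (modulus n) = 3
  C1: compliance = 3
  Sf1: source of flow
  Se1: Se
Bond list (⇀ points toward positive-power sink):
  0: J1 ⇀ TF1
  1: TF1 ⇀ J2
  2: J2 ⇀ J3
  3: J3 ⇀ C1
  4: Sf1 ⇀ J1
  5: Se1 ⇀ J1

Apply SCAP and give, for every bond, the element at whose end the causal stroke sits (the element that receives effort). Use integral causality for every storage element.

b4 |Sf1  (Sf1: flow source, stroke at near end)
b5 |J1  (Se1: effort source, stroke at far end)
b0 |J1  (1-jn J1 has f-setter on 4)
b1 |TF1  (through TF1, causality passes straight; one stroke at TF1)
b2 |J2  (common-f at J2 fixed by 1)
b3 |J3  (J3: bond 2 brought flow, rest push out)

bond 0 stroke at J1
bond 1 stroke at TF1
bond 2 stroke at J2
bond 3 stroke at J3
bond 4 stroke at Sf1
bond 5 stroke at J1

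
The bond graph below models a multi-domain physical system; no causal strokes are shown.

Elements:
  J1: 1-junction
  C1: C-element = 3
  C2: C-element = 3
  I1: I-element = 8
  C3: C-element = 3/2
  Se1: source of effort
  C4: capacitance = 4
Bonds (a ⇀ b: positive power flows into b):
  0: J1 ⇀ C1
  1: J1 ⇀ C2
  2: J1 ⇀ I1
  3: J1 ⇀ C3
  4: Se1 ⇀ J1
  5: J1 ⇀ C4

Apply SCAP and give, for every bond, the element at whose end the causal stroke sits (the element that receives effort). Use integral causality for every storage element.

b4 |J1  (source Se1 imposes e)
b0 |J1  (C1 outputs effort q/C1)
b1 |J1  (C2 integral (e out))
b2 |I1  (I1: I, integral causality)
b3 |J1  (1-jn J1 has f-setter on 2)
b5 |J1  (common-f at J1 fixed by 2)

β0 →J1
β1 →J1
β2 →I1
β3 →J1
β4 →J1
β5 →J1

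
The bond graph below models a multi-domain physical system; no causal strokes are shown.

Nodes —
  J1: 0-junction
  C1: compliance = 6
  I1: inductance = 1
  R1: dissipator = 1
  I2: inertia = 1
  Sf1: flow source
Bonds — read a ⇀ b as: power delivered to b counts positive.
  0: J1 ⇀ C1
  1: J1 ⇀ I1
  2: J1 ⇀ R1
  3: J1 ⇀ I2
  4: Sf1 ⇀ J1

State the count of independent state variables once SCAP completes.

β4 |Sf1  (Sf1 fixes flow; stroke at Sf1)
β0 |J1  (prefer integral on C1)
β1 |I1  (0-jn J1 has e-setter on 0)
β2 |R1  (0-jn J1 has e-setter on 0)
β3 |I2  (J1: bond 0 brought effort, rest push out)

3  (C1, I1, I2 all integral)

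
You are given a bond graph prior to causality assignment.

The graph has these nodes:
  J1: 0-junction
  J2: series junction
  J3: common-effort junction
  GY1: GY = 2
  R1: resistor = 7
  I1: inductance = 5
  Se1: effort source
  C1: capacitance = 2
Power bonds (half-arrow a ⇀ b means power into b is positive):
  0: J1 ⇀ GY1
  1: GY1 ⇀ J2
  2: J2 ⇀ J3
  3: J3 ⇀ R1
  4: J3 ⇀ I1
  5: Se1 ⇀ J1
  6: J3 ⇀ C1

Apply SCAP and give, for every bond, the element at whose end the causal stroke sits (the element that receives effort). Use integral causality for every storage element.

b0 |GY1
b1 |GY1
b2 |J2
b3 |R1
b4 |I1
b5 |J1
b6 |J3

b5 stroke→J1  (source Se1 imposes e)
b0 stroke→GY1  (J1: bond 5 brought effort, rest push out)
b1 stroke→GY1  (GY1 both-in/both-out from 0)
b2 stroke→J2  (1-jn J2 has f-setter on 1)
b4 stroke→I1  (I1 integral (f out))
b6 stroke→J3  (C1: C, integral causality)
b3 stroke→R1  (0-jn J3 has e-setter on 6)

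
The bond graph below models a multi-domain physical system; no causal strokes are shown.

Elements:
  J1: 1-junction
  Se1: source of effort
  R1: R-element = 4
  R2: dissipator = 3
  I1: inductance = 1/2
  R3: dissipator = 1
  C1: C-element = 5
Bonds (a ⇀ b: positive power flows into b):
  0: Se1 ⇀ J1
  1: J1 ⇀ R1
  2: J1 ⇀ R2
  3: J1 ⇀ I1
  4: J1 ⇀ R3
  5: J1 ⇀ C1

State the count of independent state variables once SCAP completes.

b0 stroke→J1  (Se1: effort source, stroke at far end)
b3 stroke→I1  (prefer integral on I1)
b1 stroke→J1  (common-f at J1 fixed by 3)
b2 stroke→J1  (1-jn J1 has f-setter on 3)
b4 stroke→J1  (J1 flow already set via bond 3)
b5 stroke→J1  (1-jn J1 has f-setter on 3)

2  (C1, I1 all integral)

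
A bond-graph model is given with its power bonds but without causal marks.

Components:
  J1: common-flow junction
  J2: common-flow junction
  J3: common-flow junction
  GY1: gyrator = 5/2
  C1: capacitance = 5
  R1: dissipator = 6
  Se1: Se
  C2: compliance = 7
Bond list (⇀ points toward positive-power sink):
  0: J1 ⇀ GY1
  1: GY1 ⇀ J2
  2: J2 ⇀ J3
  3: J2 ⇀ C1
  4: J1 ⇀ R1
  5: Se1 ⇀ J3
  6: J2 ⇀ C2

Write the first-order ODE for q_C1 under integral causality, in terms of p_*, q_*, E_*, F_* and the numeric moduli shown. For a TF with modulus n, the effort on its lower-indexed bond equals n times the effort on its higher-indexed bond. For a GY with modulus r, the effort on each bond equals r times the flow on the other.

b5 stroke at J3  (source Se1 imposes e)
b2 stroke at J2  (closing 1-jn rule on J3)
b3 stroke at J2  (C1 integral (e out))
b6 stroke at J2  (C2: C, integral causality)
b1 stroke at GY1  (closing 1-jn rule on J2)
b0 stroke at GY1  (through GY1, causality inverts; strokes same side of GY1)
b4 stroke at J1  (J1 flow already set via bond 0)

dq_C1/dt = 24*E_Se1/25 - 24*q_C1/125 - 24*q_C2/175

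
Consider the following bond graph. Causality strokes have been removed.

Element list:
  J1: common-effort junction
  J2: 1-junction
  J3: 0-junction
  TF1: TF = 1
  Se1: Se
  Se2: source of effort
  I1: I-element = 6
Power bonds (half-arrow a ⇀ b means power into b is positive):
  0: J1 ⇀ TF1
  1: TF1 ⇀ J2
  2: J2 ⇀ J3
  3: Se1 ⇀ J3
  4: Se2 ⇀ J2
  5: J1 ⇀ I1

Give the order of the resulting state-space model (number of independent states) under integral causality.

1  (I1 all integral)

β3 →J3  (source Se1 imposes e)
β4 →J2  (Se2 fixes effort; stroke away)
β2 →J2  (common-e at J3 fixed by 3)
β1 →TF1  (closing 1-jn rule on J2)
β0 →J1  (TF TF1: opposite of bond 1)
β5 →I1  (0-jn J1 has e-setter on 0)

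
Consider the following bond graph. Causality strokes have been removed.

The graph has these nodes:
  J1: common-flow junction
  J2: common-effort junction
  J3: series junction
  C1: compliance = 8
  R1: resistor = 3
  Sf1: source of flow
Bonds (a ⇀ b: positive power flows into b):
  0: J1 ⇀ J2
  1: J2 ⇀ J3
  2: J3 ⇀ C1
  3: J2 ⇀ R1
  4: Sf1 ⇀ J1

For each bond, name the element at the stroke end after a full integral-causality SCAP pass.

β0 stroke→J1
β1 stroke→J2
β2 stroke→J3
β3 stroke→R1
β4 stroke→Sf1

β4 stroke→Sf1  (Sf1 fixes flow; stroke at Sf1)
β0 stroke→J1  (common-f at J1 fixed by 4)
β2 stroke→J3  (C1 integral (e out))
β1 stroke→J2  (J3 needs exactly one f-in)
β3 stroke→R1  (J2: bond 1 brought effort, rest push out)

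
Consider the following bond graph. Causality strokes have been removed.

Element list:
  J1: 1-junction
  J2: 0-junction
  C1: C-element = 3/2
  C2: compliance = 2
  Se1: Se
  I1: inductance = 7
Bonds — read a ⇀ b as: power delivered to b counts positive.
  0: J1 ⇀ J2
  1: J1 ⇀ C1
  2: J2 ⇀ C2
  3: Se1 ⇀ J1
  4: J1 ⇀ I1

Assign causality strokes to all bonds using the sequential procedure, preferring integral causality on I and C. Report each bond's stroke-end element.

#0 →J1
#1 →J1
#2 →J2
#3 →J1
#4 →I1

#3 stroke→J1  (Se1: effort source, stroke at far end)
#1 stroke→J1  (C1 outputs effort q/C1)
#2 stroke→J2  (C2 outputs effort q/C2)
#0 stroke→J1  (0-jn J2 has e-setter on 2)
#4 stroke→I1  (only one flow-in slot at J1)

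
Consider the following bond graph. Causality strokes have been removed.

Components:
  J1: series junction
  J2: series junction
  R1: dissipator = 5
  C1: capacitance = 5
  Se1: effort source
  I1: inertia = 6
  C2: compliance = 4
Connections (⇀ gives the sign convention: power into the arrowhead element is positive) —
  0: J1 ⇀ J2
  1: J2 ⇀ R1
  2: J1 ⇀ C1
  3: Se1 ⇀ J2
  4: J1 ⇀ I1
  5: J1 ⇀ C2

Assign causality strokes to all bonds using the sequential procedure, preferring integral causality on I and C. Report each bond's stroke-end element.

β0 stroke→J1
β1 stroke→J2
β2 stroke→J1
β3 stroke→J2
β4 stroke→I1
β5 stroke→J1

bond 3 |J2  (Se1 (Se) sets effort on bond)
bond 2 |J1  (C1: C, integral causality)
bond 4 |I1  (prefer integral on I1)
bond 0 |J1  (1-jn J1 has f-setter on 4)
bond 5 |J1  (J1: bond 4 brought flow, rest push out)
bond 1 |J2  (common-f at J2 fixed by 0)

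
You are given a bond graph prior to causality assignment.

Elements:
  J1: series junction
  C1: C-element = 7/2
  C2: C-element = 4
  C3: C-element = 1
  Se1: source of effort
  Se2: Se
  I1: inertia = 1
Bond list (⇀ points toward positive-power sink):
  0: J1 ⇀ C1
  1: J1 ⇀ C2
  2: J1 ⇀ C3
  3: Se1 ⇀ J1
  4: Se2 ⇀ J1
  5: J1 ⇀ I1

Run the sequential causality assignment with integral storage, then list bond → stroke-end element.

b0 stroke→J1
b1 stroke→J1
b2 stroke→J1
b3 stroke→J1
b4 stroke→J1
b5 stroke→I1

bond 3 stroke at J1  (Se1 (Se) sets effort on bond)
bond 4 stroke at J1  (source Se2 imposes e)
bond 0 stroke at J1  (C1 outputs effort q/C1)
bond 1 stroke at J1  (prefer integral on C2)
bond 2 stroke at J1  (C3: C, integral causality)
bond 5 stroke at I1  (J1: last free bond brings flow in)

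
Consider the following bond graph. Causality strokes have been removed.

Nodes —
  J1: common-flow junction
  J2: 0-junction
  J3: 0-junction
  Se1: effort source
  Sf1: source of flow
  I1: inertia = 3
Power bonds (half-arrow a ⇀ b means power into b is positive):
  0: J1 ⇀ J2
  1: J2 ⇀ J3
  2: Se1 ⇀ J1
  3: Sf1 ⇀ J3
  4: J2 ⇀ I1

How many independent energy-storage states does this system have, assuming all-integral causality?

1  (I1 all integral)

b2 |J1  (Se1: effort source, stroke at far end)
b3 |Sf1  (Sf1: flow source, stroke at near end)
b0 |J2  (J1: last free bond brings flow in)
b1 |J3  (J2 effort already set via bond 0)
b4 |I1  (J2: bond 0 brought effort, rest push out)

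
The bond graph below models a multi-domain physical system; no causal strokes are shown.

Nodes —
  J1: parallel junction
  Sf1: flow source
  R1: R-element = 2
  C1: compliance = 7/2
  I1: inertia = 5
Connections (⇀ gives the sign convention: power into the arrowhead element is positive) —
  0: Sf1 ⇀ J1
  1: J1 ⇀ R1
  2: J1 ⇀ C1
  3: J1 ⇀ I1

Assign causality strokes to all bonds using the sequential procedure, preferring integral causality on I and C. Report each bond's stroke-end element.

#0 stroke at Sf1  (Sf1 fixes flow; stroke at Sf1)
#2 stroke at J1  (C1 integral (e out))
#1 stroke at R1  (0-jn J1 has e-setter on 2)
#3 stroke at I1  (0-jn J1 has e-setter on 2)

b0 stroke→Sf1
b1 stroke→R1
b2 stroke→J1
b3 stroke→I1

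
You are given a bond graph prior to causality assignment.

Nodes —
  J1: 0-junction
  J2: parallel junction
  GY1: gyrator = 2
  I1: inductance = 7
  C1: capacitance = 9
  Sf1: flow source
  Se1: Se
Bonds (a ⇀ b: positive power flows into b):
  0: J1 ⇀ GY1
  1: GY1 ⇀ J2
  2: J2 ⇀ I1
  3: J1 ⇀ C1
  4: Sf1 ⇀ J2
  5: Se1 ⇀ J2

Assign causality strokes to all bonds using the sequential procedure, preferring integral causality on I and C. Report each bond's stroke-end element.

bond 0 |GY1
bond 1 |GY1
bond 2 |I1
bond 3 |J1
bond 4 |Sf1
bond 5 |J2

β4 stroke at Sf1  (source Sf1 imposes f)
β5 stroke at J2  (source Se1 imposes e)
β1 stroke at GY1  (0-jn J2 has e-setter on 5)
β2 stroke at I1  (J2 effort already set via bond 5)
β0 stroke at GY1  (GY GY1: same side as bond 1)
β3 stroke at J1  (J1 needs exactly one e-in)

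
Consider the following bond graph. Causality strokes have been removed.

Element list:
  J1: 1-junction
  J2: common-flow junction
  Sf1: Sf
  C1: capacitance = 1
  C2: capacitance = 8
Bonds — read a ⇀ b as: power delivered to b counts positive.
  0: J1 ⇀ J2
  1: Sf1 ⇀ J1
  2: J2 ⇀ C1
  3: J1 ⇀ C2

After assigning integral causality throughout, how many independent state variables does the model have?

β1 |Sf1  (source Sf1 imposes f)
β0 |J1  (J1: bond 1 brought flow, rest push out)
β3 |J1  (J1 flow already set via bond 1)
β2 |J2  (common-f at J2 fixed by 0)

2  (C1, C2 all integral)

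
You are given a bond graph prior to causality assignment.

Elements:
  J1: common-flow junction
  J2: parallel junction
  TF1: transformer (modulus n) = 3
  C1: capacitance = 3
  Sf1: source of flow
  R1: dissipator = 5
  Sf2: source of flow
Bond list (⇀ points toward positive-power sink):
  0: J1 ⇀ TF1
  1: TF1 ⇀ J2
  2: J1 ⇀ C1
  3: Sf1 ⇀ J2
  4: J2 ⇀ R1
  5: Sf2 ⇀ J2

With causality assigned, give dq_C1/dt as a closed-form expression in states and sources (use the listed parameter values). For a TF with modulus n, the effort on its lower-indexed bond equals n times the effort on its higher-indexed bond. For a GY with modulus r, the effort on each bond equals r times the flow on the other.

dq_C1/dt = -F_Sf1/3 - F_Sf2/3 - q_C1/135

bond 3 |Sf1  (source Sf1 imposes f)
bond 5 |Sf2  (Sf2: flow source, stroke at near end)
bond 2 |J1  (C1 integral (e out))
bond 0 |TF1  (J1 needs exactly one f-in)
bond 1 |J2  (TF1: transformer flips bond 0)
bond 4 |R1  (0-jn J2 has e-setter on 1)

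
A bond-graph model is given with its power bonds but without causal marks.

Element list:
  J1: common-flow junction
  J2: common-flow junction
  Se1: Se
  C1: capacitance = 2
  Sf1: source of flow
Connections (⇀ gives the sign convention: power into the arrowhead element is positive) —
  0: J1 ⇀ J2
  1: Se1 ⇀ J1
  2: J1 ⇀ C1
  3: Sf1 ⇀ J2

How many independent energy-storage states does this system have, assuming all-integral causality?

1  (C1 all integral)

b1 stroke at J1  (Se1: effort source, stroke at far end)
b3 stroke at Sf1  (Sf1: flow source, stroke at near end)
b0 stroke at J2  (1-jn J2 has f-setter on 3)
b2 stroke at J1  (J1: bond 0 brought flow, rest push out)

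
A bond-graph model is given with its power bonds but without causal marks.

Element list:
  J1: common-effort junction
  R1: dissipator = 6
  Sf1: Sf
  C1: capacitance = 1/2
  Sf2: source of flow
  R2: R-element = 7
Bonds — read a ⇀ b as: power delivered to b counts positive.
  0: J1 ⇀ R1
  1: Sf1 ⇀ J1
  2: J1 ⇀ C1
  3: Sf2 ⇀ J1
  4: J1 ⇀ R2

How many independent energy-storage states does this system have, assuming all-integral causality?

β1 →Sf1  (Sf1: flow source, stroke at near end)
β3 →Sf2  (source Sf2 imposes f)
β2 →J1  (C1: C, integral causality)
β0 →R1  (J1: bond 2 brought effort, rest push out)
β4 →R2  (J1 effort already set via bond 2)

1  (C1 all integral)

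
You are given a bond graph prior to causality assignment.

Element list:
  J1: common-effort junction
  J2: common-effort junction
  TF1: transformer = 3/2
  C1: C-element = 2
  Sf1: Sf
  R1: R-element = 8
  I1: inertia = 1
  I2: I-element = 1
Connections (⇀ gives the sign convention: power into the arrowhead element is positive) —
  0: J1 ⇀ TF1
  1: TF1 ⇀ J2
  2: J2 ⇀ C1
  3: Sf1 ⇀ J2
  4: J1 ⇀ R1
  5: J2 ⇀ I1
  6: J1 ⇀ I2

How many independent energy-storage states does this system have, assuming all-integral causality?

β3 stroke at Sf1  (Sf1 (Sf) sets flow on bond)
β2 stroke at J2  (prefer integral on C1)
β1 stroke at TF1  (0-jn J2 has e-setter on 2)
β5 stroke at I1  (0-jn J2 has e-setter on 2)
β0 stroke at J1  (through TF1, causality passes straight; one stroke at TF1)
β4 stroke at R1  (J1 effort already set via bond 0)
β6 stroke at I2  (0-jn J1 has e-setter on 0)

3  (C1, I1, I2 all integral)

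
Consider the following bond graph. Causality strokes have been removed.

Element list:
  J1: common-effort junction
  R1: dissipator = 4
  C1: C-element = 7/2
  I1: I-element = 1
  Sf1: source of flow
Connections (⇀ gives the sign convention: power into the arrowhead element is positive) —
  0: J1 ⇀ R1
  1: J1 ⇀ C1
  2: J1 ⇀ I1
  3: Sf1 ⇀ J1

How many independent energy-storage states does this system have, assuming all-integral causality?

b3 →Sf1  (Sf1 fixes flow; stroke at Sf1)
b1 →J1  (prefer integral on C1)
b0 →R1  (J1 effort already set via bond 1)
b2 →I1  (0-jn J1 has e-setter on 1)

2  (C1, I1 all integral)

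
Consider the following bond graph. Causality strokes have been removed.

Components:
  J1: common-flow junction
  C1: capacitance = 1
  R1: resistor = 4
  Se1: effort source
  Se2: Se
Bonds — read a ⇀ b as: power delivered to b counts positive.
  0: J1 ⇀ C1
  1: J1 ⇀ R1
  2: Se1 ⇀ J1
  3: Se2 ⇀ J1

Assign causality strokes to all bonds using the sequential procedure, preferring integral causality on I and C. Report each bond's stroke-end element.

#2 →J1  (Se1: effort source, stroke at far end)
#3 →J1  (Se2: effort source, stroke at far end)
#0 →J1  (C1: C, integral causality)
#1 →R1  (J1: last free bond brings flow in)

#0 stroke at J1
#1 stroke at R1
#2 stroke at J1
#3 stroke at J1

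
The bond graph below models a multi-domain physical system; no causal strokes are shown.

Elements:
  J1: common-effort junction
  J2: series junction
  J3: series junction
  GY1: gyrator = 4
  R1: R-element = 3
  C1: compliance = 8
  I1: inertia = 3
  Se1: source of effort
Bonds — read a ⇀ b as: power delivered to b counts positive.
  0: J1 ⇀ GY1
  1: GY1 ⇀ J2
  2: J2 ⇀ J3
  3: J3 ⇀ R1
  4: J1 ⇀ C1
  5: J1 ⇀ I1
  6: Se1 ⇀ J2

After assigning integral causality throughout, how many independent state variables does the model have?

#6 stroke at J2  (Se1 fixes effort; stroke away)
#4 stroke at J1  (C1 integral (e out))
#0 stroke at GY1  (common-e at J1 fixed by 4)
#5 stroke at I1  (J1 effort already set via bond 4)
#1 stroke at GY1  (GY1: gyrator matches bond 0)
#2 stroke at J2  (common-f at J2 fixed by 1)
#3 stroke at J3  (J3: bond 2 brought flow, rest push out)

2  (C1, I1 all integral)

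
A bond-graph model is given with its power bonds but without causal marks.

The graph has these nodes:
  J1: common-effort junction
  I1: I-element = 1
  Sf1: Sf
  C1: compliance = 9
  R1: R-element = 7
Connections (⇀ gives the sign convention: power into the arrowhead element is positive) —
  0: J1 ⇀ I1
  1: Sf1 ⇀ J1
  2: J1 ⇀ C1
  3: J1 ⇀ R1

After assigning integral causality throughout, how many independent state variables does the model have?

b1 stroke at Sf1  (source Sf1 imposes f)
b0 stroke at I1  (I1 outputs flow p/I1)
b2 stroke at J1  (C1 integral (e out))
b3 stroke at R1  (0-jn J1 has e-setter on 2)

2  (C1, I1 all integral)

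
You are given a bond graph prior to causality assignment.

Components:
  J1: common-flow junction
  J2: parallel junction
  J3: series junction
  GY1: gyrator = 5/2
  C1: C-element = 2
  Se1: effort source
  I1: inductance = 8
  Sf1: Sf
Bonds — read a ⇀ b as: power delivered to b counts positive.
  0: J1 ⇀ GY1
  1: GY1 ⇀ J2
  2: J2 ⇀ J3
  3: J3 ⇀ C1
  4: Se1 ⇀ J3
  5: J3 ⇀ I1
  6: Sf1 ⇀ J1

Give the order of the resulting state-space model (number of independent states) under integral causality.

β4 stroke at J3  (Se1: effort source, stroke at far end)
β6 stroke at Sf1  (source Sf1 imposes f)
β0 stroke at J1  (1-jn J1 has f-setter on 6)
β1 stroke at J2  (GY1: gyrator matches bond 0)
β2 stroke at J3  (J2: bond 1 brought effort, rest push out)
β3 stroke at J3  (C1 integral (e out))
β5 stroke at I1  (closing 1-jn rule on J3)

2  (C1, I1 all integral)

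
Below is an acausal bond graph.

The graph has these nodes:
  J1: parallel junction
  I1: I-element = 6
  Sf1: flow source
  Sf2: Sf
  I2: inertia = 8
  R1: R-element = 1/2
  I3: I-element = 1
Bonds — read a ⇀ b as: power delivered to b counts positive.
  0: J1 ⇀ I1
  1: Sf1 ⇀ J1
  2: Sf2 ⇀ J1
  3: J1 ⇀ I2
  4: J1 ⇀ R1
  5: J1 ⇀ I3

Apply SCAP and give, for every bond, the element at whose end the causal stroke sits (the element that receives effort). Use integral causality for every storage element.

bond 0 stroke at I1
bond 1 stroke at Sf1
bond 2 stroke at Sf2
bond 3 stroke at I2
bond 4 stroke at J1
bond 5 stroke at I3

#1 →Sf1  (Sf1 fixes flow; stroke at Sf1)
#2 →Sf2  (Sf2 fixes flow; stroke at Sf2)
#0 →I1  (prefer integral on I1)
#3 →I2  (I2: I, integral causality)
#5 →I3  (I3: I, integral causality)
#4 →J1  (J1 needs exactly one e-in)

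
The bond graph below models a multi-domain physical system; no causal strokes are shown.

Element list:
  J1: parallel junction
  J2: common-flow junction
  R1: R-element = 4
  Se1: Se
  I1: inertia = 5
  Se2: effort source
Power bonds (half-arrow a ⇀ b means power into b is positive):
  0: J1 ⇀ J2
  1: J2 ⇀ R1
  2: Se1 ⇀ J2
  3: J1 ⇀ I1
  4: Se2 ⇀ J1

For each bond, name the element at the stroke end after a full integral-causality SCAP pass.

b0 →J2
b1 →R1
b2 →J2
b3 →I1
b4 →J1

b2 →J2  (Se1 fixes effort; stroke away)
b4 →J1  (Se2 (Se) sets effort on bond)
b0 →J2  (common-e at J1 fixed by 4)
b3 →I1  (common-e at J1 fixed by 4)
b1 →R1  (only one flow-in slot at J2)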